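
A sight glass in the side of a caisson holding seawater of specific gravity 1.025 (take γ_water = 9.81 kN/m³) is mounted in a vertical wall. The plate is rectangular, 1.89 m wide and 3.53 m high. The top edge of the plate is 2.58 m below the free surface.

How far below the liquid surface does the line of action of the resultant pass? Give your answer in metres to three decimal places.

h_p = 4.584 m

γ = 1.025 × 9.81 = 10.05525 kN/m³.
The centroid lies 3.53/2 = 1.765 m below the top edge, so the centroid depth is h_c = 2.58 + 1.765 = 4.345 m.
A = 1.89 × 3.53 = 6.6717 m².
Resultant F = γ·h_c·A = 10.05525 × 4.345 × 6.6717 = 291.487 kN.
I_c = b·h³/12 = 1.89 × 3.53³/12 = 6.92795 m⁴.
Centre of pressure: y_p = y_c + I_c/(y_c·A) = 4.345 + 6.92795/(4.345 × 6.6717) = 4.345 + 0.238989 = 4.58399 m along the plane.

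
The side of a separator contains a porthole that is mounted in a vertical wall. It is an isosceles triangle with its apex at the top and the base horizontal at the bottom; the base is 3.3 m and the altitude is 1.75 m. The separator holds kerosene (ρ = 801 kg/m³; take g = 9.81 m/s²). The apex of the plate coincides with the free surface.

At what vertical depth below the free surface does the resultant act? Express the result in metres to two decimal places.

γ = ρg = 801 × 9.81 / 1000 = 7.85781 kN/m³.
With the apex up, the centroid sits 2h/3 = 2 × 1.75/3 = 1.16667 m below the apex, so the centroid depth is h_c = 1.16667 m.
A = ½ × 3.3 × 1.75 = 2.8875 m².
Resultant F = γ·h_c·A = 7.85781 × 1.16667 × 2.8875 = 26.4711 kN.
I_c = b·h³/36 = 3.3 × 1.75³/36 = 0.491276 m⁴.
Centre of pressure: y_p = y_c + I_c/(y_c·A) = 1.16667 + 0.491276/(1.16667 × 2.8875) = 1.16667 + 0.145833 = 1.3125 m along the plane.

h_p = 1.31 m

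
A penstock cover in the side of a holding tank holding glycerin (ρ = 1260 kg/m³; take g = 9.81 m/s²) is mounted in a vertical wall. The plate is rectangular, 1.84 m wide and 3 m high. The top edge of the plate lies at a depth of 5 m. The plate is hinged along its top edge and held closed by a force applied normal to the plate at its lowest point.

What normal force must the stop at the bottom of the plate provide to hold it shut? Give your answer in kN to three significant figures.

γ = ρg = 1260 × 9.81 / 1000 = 12.3606 kN/m³.
The centroid lies 3/2 = 1.5 m below the top edge, so the centroid depth is h_c = 5 + 1.5 = 6.5 m.
A = 1.84 × 3 = 5.52 m².
Resultant F = γ·h_c·A = 12.3606 × 6.5 × 5.52 = 443.498 kN.
I_c = b·h³/12 = 1.84 × 3³/12 = 4.14 m⁴.
Centre of pressure: y_p = y_c + I_c/(y_c·A) = 6.5 + 4.14/(6.5 × 5.52) = 6.5 + 0.115385 = 6.61538 m along the plane.
The resultant acts 1.5 + 0.115385 = 1.61539 m (along the plate) below the hinge at the top edge, so the moment about the hinge is M = F × 1.61539 = 443.498 × 1.61539 = 716.422 kN·m.
A normal force at the bottom, 3 m from the hinge, must supply this moment: P = 716.422/3 = 238.807 kN.

P ≈ 239 kN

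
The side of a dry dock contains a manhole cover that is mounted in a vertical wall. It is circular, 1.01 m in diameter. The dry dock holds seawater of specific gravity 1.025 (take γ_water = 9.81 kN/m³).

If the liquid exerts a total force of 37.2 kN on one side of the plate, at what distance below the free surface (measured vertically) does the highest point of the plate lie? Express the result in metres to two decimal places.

γ = 1.025 × 9.81 = 10.05525 kN/m³.
A = π(0.505)² = 0.801185 m².
From F = γ·h_c·A, the centroid depth is h_c = 37.2/(10.05525 × 0.801185) = 4.61761 m.
The centroid is at the centre, 0.505 m below the top of the plate, so the highest point sits at h_top = 4.61761 − 0.505 = 4.11261 m below the surface.

d_top ≈ 4.11 m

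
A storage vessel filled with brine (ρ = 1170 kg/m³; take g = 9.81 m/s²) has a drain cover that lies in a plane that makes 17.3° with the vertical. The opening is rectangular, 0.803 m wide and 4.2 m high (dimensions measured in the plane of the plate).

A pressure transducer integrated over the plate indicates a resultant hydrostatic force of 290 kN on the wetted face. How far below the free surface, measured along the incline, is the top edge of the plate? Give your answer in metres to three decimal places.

γ = ρg = 1170 × 9.81 / 1000 = 11.4777 kN/m³.
A = 0.803 × 4.2 = 3.3726 m².
From F = γ·h_c·A, the centroid depth is h_c = 290/(11.4777 × 3.3726) = 7.49166 m.
The plate makes 17.3° with the vertical, i.e. θ = 90° − 17.3° = 72.7° to the horizontal. Measuring y along the incline from the free-surface line, vertical depth h = y·sinθ with sinθ = 0.954761.
Along the incline, y_c = h_c/sinθ = 7.49166/0.954761 = 7.84663 m.
The centroid lies 4.2/2 = 2.1 m below the top edge, so the top edge sits at y_top = 7.84663 − 2.1 = 5.74663 m along the incline.

y_top ≈ 5.747 m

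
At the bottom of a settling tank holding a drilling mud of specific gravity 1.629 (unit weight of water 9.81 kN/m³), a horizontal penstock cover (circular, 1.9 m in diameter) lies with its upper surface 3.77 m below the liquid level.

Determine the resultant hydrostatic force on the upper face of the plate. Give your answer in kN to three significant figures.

γ = 1.629 × 9.81 = 15.98049 kN/m³.
The plate is horizontal, so pressure is uniform at p = γ·h = 15.98049 × 3.77 = 60.2464 kN/m².
A = π(0.95)² = 2.83529 m².
F = p·A = 60.2464 × 2.83529 = 170.816 kN.

F ≈ 171 kN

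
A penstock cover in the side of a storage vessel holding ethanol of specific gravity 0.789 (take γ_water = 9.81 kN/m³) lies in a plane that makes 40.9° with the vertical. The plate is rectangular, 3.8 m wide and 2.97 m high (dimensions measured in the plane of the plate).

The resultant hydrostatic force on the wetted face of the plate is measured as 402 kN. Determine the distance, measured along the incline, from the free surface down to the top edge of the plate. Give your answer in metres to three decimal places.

y_top ≈ 4.603 m

γ = 0.789 × 9.81 = 7.74009 kN/m³.
A = 3.8 × 2.97 = 11.286 m².
From F = γ·h_c·A, the centroid depth is h_c = 402/(7.74009 × 11.286) = 4.60193 m.
The plate makes 40.9° with the vertical, i.e. θ = 90° − 40.9° = 49.1° to the horizontal. Measuring y along the incline from the free-surface line, vertical depth h = y·sinθ with sinθ = 0.755853.
Along the incline, y_c = h_c/sinθ = 4.60193/0.755853 = 6.08839 m.
The centroid lies 2.97/2 = 1.485 m below the top edge, so the top edge sits at y_top = 6.08839 − 1.485 = 4.60339 m along the incline.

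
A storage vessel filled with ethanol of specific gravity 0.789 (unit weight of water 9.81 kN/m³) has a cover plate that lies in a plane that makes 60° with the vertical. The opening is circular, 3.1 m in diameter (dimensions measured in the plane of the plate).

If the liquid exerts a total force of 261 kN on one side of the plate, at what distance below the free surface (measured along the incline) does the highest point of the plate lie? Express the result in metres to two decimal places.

γ = 0.789 × 9.81 = 7.74009 kN/m³.
A = π(1.55)² = 7.54768 m².
From F = γ·h_c·A, the centroid depth is h_c = 261/(7.74009 × 7.54768) = 4.46767 m.
The plate makes 60° with the vertical, i.e. θ = 90° − 60° = 30° to the horizontal. Measuring y along the incline from the free-surface line, vertical depth h = y·sinθ with sinθ = 0.500000.
Along the incline, y_c = h_c/sinθ = 4.46767/0.500000 = 8.93534 m.
The centroid is at the centre, 1.55 m below the top of the plate, so the highest point sits at y_top = 8.93534 − 1.55 = 7.38534 m along the incline.

y_top ≈ 7.39 m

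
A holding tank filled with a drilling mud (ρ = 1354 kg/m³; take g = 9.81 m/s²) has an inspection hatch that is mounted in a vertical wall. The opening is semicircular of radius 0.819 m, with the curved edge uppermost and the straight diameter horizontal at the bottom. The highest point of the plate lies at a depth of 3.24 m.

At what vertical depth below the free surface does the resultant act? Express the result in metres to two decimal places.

h_p = 3.72 m

γ = ρg = 1354 × 9.81 / 1000 = 13.28274 kN/m³.
The centroid lies 4r/(3π) = 0.347594 m above the diameter, so r − 4r/(3π) = 0.819 − 0.347594 = 0.471406 m below the topmost point, so the centroid depth is h_c = 3.24 + 0.471406 = 3.71141 m.
A = πr²/2 = π × 0.819²/2 = 1.05363 m².
Resultant F = γ·h_c·A = 13.28274 × 3.71141 × 1.05363 = 51.9415 kN.
I_c = (π/8 − 8/(9π))·r⁴ = 0.109757 × 0.819⁴ = 0.0493819 m⁴.
Centre of pressure: y_p = y_c + I_c/(y_c·A) = 3.71141 + 0.0493819/(3.71141 × 1.05363) = 3.71141 + 0.0126282 = 3.72404 m along the plane.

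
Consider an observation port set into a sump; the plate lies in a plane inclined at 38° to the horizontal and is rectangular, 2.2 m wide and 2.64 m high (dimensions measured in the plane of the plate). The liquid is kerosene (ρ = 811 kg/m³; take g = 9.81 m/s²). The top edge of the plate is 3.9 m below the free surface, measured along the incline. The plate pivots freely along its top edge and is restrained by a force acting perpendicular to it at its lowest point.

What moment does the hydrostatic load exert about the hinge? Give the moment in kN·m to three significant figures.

M ≈ 213 kN·m

γ = ρg = 811 × 9.81 / 1000 = 7.95591 kN/m³.
Let θ = 38° be the plate's angle to the horizontal; measure y along the incline from where the plane meets the free surface. Vertical depth h = y·sinθ with sinθ = 0.615661.
The centroid lies 2.64/2 = 1.32 m below the top edge, so y_c = 3.9 + 1.32 = 5.22 m and h_c = 5.22 × 0.615661 = 3.21375 m.
A = 2.2 × 2.64 = 5.808 m².
Resultant F = γ·h_c·A = 7.95591 × 3.21375 × 5.808 = 148.501 kN.
I_c = b·h³/12 = 2.2 × 2.64³/12 = 3.37329 m⁴.
Centre of pressure: y_p = y_c + I_c/(y_c·A) = 5.22 + 3.37329/(5.22 × 5.808) = 5.22 + 0.111264 = 5.33126 m along the plane.
The resultant acts 1.32 + 0.111264 = 1.43126 m (along the plate) below the hinge at the top edge, so the moment about the hinge is M = F × 1.43126 = 148.501 × 1.43126 = 212.544 kN·m.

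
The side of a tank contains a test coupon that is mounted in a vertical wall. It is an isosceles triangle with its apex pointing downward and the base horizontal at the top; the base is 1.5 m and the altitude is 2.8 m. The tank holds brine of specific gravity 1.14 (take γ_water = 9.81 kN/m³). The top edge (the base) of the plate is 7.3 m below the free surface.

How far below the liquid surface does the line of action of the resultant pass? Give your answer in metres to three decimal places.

γ = 1.14 × 9.81 = 11.1834 kN/m³.
With the apex down, the centroid sits h/3 = 2.8/3 = 0.933333 m below the base (the top edge), so the centroid depth is h_c = 7.3 + 0.933333 = 8.23333 m.
A = ½ × 1.5 × 2.8 = 2.1 m².
Resultant F = γ·h_c·A = 11.1834 × 8.23333 × 2.1 = 193.361 kN.
I_c = b·h³/36 = 1.5 × 2.8³/36 = 0.914667 m⁴.
Centre of pressure: y_p = y_c + I_c/(y_c·A) = 8.23333 + 0.914667/(8.23333 × 2.1) = 8.23333 + 0.0529015 = 8.28623 m along the plane.

h_p = 8.286 m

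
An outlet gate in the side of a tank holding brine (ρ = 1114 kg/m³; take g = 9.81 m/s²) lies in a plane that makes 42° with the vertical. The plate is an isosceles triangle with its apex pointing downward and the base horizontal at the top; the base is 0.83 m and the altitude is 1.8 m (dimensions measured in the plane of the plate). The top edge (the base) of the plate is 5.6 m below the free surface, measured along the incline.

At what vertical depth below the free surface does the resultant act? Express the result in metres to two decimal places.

γ = ρg = 1114 × 9.81 / 1000 = 10.92834 kN/m³.
The plate makes 42° with the vertical, i.e. θ = 90° − 42° = 48° to the horizontal. Measuring y along the incline from the free-surface line, vertical depth h = y·sinθ with sinθ = 0.743145.
With the apex down, the centroid sits h/3 = 1.8/3 = 0.6 m below the base (the top edge), so y_c = 5.6 + 0.6 = 6.2 m and h_c = 6.2 × 0.743145 = 4.6075 m.
A = ½ × 0.83 × 1.8 = 0.747 m².
Resultant F = γ·h_c·A = 10.92834 × 4.6075 × 0.747 = 37.6132 kN.
I_c = b·h³/36 = 0.83 × 1.8³/36 = 0.13446 m⁴.
Centre of pressure: y_p = y_c + I_c/(y_c·A) = 6.2 + 0.13446/(6.2 × 0.747) = 6.2 + 0.0290323 = 6.22903 m along the plane.
Vertically, h_p = y_p·sinθ = 6.22903 × 0.743145 = 4.62907 m.

h_p = 4.63 m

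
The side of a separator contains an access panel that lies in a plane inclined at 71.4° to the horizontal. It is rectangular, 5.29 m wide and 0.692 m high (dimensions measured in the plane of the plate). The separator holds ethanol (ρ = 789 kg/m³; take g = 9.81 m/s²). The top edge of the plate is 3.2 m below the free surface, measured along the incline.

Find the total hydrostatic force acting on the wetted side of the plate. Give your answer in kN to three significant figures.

F ≈ 95.2 kN

γ = ρg = 789 × 9.81 / 1000 = 7.74009 kN/m³.
Let θ = 71.4° be the plate's angle to the horizontal; measure y along the incline from where the plane meets the free surface. Vertical depth h = y·sinθ with sinθ = 0.947768.
The centroid lies 0.692/2 = 0.346 m below the top edge, so y_c = 3.2 + 0.346 = 3.546 m and h_c = 3.546 × 0.947768 = 3.36079 m.
A = 5.29 × 0.692 = 3.66068 m².
Resultant F = γ·h_c·A = 7.74009 × 3.36079 × 3.66068 = 95.2246 kN.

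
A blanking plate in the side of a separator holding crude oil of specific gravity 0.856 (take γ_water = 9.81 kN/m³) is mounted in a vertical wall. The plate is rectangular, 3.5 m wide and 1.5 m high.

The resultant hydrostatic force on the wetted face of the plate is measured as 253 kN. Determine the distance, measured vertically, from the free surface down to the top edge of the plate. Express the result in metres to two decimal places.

d_top ≈ 4.99 m

γ = 0.856 × 9.81 = 8.39736 kN/m³.
A = 3.5 × 1.5 = 5.25 m².
From F = γ·h_c·A, the centroid depth is h_c = 253/(8.39736 × 5.25) = 5.73877 m.
The centroid lies 1.5/2 = 0.75 m below the top edge, so the top edge sits at h_top = 5.73877 − 0.75 = 4.98877 m below the surface.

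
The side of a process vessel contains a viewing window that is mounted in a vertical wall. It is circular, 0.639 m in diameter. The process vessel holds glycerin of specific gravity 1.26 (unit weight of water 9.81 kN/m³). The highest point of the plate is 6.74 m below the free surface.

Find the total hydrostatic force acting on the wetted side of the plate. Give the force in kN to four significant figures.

γ = 1.26 × 9.81 = 12.3606 kN/m³.
The centroid is at the centre, 0.3195 m below the top of the plate, so the centroid depth is h_c = 6.74 + 0.3195 = 7.0595 m.
A = π(0.3195)² = 0.320695 m².
Resultant F = γ·h_c·A = 12.3606 × 7.0595 × 0.320695 = 27.9837 kN.

F ≈ 27.98 kN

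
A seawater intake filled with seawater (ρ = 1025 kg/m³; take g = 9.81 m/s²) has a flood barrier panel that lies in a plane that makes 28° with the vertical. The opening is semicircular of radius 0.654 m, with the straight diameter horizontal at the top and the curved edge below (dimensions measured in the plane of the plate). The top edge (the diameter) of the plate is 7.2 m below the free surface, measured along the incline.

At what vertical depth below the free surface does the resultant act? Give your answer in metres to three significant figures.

h_p = 6.61 m

γ = ρg = 1025 × 9.81 / 1000 = 10.05525 kN/m³.
The plate makes 28° with the vertical, i.e. θ = 90° − 28° = 62° to the horizontal. Measuring y along the incline from the free-surface line, vertical depth h = y·sinθ with sinθ = 0.882948.
The centroid of a semicircle lies 4r/(3π) = 0.277566 m from the diameter, here below the top edge, so y_c = 7.2 + 0.277566 = 7.47757 m and h_c = 7.47757 × 0.882948 = 6.60231 m.
A = πr²/2 = π × 0.654²/2 = 0.671855 m².
Resultant F = γ·h_c·A = 10.05525 × 6.60231 × 0.671855 = 44.603 kN.
I_c = (π/8 − 8/(9π))·r⁴ = 0.109757 × 0.654⁴ = 0.0200791 m⁴.
Centre of pressure: y_p = y_c + I_c/(y_c·A) = 7.47757 + 0.0200791/(7.47757 × 0.671855) = 7.47757 + 0.00399676 = 7.48157 m along the plane.
Vertically, h_p = y_p·sinθ = 7.48157 × 0.882948 = 6.60584 m.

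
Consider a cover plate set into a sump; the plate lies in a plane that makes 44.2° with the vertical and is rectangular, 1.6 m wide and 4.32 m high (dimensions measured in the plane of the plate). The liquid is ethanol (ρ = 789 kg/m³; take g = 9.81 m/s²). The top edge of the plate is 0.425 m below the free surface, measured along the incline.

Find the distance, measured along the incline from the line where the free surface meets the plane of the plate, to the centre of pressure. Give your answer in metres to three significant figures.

y_p = 3.19 m

γ = ρg = 789 × 9.81 / 1000 = 7.74009 kN/m³.
The plate makes 44.2° with the vertical, i.e. θ = 90° − 44.2° = 45.8° to the horizontal. Measuring y along the incline from the free-surface line, vertical depth h = y·sinθ with sinθ = 0.716911.
The centroid lies 4.32/2 = 2.16 m below the top edge, so y_c = 0.425 + 2.16 = 2.585 m and h_c = 2.585 × 0.716911 = 1.85321 m.
A = 1.6 × 4.32 = 6.912 m².
Resultant F = γ·h_c·A = 7.74009 × 1.85321 × 6.912 = 99.1458 kN.
I_c = b·h³/12 = 1.6 × 4.32³/12 = 10.7495 m⁴.
Centre of pressure: y_p = y_c + I_c/(y_c·A) = 2.585 + 10.7495/(2.585 × 6.912) = 2.585 + 0.601622 = 3.18662 m along the plane.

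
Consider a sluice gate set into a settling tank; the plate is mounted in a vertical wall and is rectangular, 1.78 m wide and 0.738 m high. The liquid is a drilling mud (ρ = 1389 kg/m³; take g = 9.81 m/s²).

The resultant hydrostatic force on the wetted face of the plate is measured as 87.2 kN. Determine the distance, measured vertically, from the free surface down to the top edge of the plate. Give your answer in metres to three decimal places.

γ = ρg = 1389 × 9.81 / 1000 = 13.62609 kN/m³.
A = 1.78 × 0.738 = 1.31364 m².
From F = γ·h_c·A, the centroid depth is h_c = 87.2/(13.62609 × 1.31364) = 4.87157 m.
The centroid lies 0.738/2 = 0.369 m below the top edge, so the top edge sits at h_top = 4.87157 − 0.369 = 4.50257 m below the surface.

d_top ≈ 4.503 m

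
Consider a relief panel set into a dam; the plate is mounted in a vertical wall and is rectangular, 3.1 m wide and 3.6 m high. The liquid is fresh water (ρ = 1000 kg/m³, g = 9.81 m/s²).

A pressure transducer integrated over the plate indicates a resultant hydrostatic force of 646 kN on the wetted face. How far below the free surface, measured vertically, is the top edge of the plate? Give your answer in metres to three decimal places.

d_top ≈ 4.101 m

γ = ρg = 1000 × 9.81 = 9810 N/m³ = 9.81 kN/m³.
A = 3.1 × 3.6 = 11.16 m².
From F = γ·h_c·A, the centroid depth is h_c = 646/(9.81 × 11.16) = 5.90064 m.
The centroid lies 3.6/2 = 1.8 m below the top edge, so the top edge sits at h_top = 5.90064 − 1.8 = 4.10064 m below the surface.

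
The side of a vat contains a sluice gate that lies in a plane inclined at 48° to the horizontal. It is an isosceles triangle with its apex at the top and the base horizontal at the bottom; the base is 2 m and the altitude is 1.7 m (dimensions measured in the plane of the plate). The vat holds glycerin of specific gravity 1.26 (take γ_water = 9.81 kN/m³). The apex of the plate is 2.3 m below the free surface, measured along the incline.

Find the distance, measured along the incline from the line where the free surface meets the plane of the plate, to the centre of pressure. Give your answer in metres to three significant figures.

y_p = 3.48 m

γ = 1.26 × 9.81 = 12.3606 kN/m³.
Let θ = 48° be the plate's angle to the horizontal; measure y along the incline from where the plane meets the free surface. Vertical depth h = y·sinθ with sinθ = 0.743145.
With the apex up, the centroid sits 2h/3 = 2 × 1.7/3 = 1.13333 m below the apex, so y_c = 2.3 + 1.13333 = 3.43333 m and h_c = 3.43333 × 0.743145 = 2.55146 m.
A = ½ × 2 × 1.7 = 1.7 m².
Resultant F = γ·h_c·A = 12.3606 × 2.55146 × 1.7 = 53.6139 kN.
I_c = b·h³/36 = 2 × 1.7³/36 = 0.272944 m⁴.
Centre of pressure: y_p = y_c + I_c/(y_c·A) = 3.43333 + 0.272944/(3.43333 × 1.7) = 3.43333 + 0.0467637 = 3.48009 m along the plane.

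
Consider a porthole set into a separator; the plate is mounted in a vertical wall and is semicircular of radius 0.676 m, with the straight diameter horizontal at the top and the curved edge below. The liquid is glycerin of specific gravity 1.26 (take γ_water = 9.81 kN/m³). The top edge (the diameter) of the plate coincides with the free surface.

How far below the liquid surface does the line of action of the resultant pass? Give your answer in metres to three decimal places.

h_p = 0.398 m

γ = 1.26 × 9.81 = 12.3606 kN/m³.
The centroid of a semicircle lies 4r/(3π) = 0.286903 m from the diameter, here below the top edge, so the centroid depth is h_c = 0.286903 m.
A = πr²/2 = π × 0.676²/2 = 0.717816 m².
Resultant F = γ·h_c·A = 12.3606 × 0.286903 × 0.717816 = 2.54559 kN.
I_c = (π/8 − 8/(9π))·r⁴ = 0.109757 × 0.676⁴ = 0.0229202 m⁴.
Centre of pressure: y_p = y_c + I_c/(y_c·A) = 0.286903 + 0.0229202/(0.286903 × 0.717816) = 0.286903 + 0.111294 = 0.398197 m along the plane.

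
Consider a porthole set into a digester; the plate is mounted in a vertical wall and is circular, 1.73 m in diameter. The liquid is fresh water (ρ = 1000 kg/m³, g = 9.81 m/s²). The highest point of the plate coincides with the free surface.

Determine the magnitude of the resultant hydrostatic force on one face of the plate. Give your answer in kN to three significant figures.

γ = ρg = 1000 × 9.81 = 9810 N/m³ = 9.81 kN/m³.
The centroid is at the centre, 0.865 m below the top of the plate, so the centroid depth is h_c = 0.865 m.
A = π(0.865)² = 2.35062 m².
Resultant F = γ·h_c·A = 9.81 × 0.865 × 2.35062 = 19.9465 kN.

F ≈ 19.9 kN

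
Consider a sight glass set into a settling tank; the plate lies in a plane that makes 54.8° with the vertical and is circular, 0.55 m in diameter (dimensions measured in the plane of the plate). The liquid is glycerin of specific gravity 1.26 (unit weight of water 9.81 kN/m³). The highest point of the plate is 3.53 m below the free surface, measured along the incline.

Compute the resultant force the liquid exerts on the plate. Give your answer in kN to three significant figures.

F ≈ 6.44 kN

γ = 1.26 × 9.81 = 12.3606 kN/m³.
The plate makes 54.8° with the vertical, i.e. θ = 90° − 54.8° = 35.2° to the horizontal. Measuring y along the incline from the free-surface line, vertical depth h = y·sinθ with sinθ = 0.576432.
The centroid is at the centre, 0.275 m below the top of the plate, so y_c = 3.53 + 0.275 = 3.805 m and h_c = 3.805 × 0.576432 = 2.19332 m.
A = π(0.275)² = 0.237583 m².
Resultant F = γ·h_c·A = 12.3606 × 2.19332 × 0.237583 = 6.44105 kN.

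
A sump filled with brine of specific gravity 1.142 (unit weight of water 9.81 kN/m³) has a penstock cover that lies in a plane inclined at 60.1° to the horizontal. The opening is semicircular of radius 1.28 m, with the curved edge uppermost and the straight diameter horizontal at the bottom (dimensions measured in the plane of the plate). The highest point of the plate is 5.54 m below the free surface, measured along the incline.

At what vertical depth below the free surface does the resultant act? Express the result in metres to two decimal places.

γ = 1.142 × 9.81 = 11.20302 kN/m³.
Let θ = 60.1° be the plate's angle to the horizontal; measure y along the incline from where the plane meets the free surface. Vertical depth h = y·sinθ with sinθ = 0.866897.
The centroid lies 4r/(3π) = 0.543249 m above the diameter, so r − 4r/(3π) = 1.28 − 0.543249 = 0.736751 m below the topmost point, so y_c = 5.54 + 0.736751 = 6.27675 m and h_c = 6.27675 × 0.866897 = 5.4413 m.
A = πr²/2 = π × 1.28²/2 = 2.57359 m².
Resultant F = γ·h_c·A = 11.20302 × 5.4413 × 2.57359 = 156.883 kN.
I_c = (π/8 − 8/(9π))·r⁴ = 0.109757 × 1.28⁴ = 0.294627 m⁴.
Centre of pressure: y_p = y_c + I_c/(y_c·A) = 6.27675 + 0.294627/(6.27675 × 2.57359) = 6.27675 + 0.0182389 = 6.29499 m along the plane.
Vertically, h_p = y_p·sinθ = 6.29499 × 0.866897 = 5.45711 m.

h_p = 5.46 m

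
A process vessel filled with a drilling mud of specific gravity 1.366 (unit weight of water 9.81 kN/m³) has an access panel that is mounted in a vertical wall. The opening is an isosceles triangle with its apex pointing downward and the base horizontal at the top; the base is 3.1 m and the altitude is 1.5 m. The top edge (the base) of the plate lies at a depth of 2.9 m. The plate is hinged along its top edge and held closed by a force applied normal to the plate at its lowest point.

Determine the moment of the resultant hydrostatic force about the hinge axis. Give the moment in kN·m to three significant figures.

γ = 1.366 × 9.81 = 13.40046 kN/m³.
With the apex down, the centroid sits h/3 = 1.5/3 = 0.5 m below the base (the top edge), so the centroid depth is h_c = 2.9 + 0.5 = 3.4 m.
A = ½ × 3.1 × 1.5 = 2.325 m².
Resultant F = γ·h_c·A = 13.40046 × 3.4 × 2.325 = 105.931 kN.
I_c = b·h³/36 = 3.1 × 1.5³/36 = 0.290625 m⁴.
Centre of pressure: y_p = y_c + I_c/(y_c·A) = 3.4 + 0.290625/(3.4 × 2.325) = 3.4 + 0.0367647 = 3.43676 m along the plane.
The resultant acts 0.5 + 0.0367647 = 0.536765 m (along the plate) below the hinge at the top edge, so the moment about the hinge is M = F × 0.536765 = 105.931 × 0.536765 = 56.8601 kN·m.

M ≈ 56.9 kN·m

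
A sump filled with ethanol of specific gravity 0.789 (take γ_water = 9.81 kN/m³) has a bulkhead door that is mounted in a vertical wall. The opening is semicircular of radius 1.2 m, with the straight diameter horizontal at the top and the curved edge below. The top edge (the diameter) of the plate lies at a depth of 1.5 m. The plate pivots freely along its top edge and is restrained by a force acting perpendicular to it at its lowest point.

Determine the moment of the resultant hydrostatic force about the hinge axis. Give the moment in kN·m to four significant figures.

γ = 0.789 × 9.81 = 7.74009 kN/m³.
The centroid of a semicircle lies 4r/(3π) = 0.509296 m from the diameter, here below the top edge, so the centroid depth is h_c = 1.5 + 0.509296 = 2.0093 m.
A = πr²/2 = π × 1.2²/2 = 2.26195 m².
Resultant F = γ·h_c·A = 7.74009 × 2.0093 × 2.26195 = 35.1782 kN.
I_c = (π/8 − 8/(9π))·r⁴ = 0.109757 × 1.2⁴ = 0.227592 m⁴.
Centre of pressure: y_p = y_c + I_c/(y_c·A) = 2.0093 + 0.227592/(2.0093 × 2.26195) = 2.0093 + 0.050076 = 2.05938 m along the plane.
The resultant acts 0.509296 + 0.050076 = 0.559372 m (along the plate) below the hinge at the top edge, so the moment about the hinge is M = F × 0.559372 = 35.1782 × 0.559372 = 19.6777 kN·m.

M ≈ 19.68 kN·m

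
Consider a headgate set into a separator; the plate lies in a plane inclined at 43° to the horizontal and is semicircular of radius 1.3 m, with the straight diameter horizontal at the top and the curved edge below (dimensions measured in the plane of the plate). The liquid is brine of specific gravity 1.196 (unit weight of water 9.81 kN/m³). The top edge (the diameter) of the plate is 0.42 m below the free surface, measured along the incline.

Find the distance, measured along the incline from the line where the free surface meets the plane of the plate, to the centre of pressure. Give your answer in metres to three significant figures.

γ = 1.196 × 9.81 = 11.73276 kN/m³.
Let θ = 43° be the plate's angle to the horizontal; measure y along the incline from where the plane meets the free surface. Vertical depth h = y·sinθ with sinθ = 0.681998.
The centroid of a semicircle lies 4r/(3π) = 0.551737 m from the diameter, here below the top edge, so y_c = 0.42 + 0.551737 = 0.971737 m and h_c = 0.971737 × 0.681998 = 0.662723 m.
A = πr²/2 = π × 1.3²/2 = 2.65465 m².
Resultant F = γ·h_c·A = 11.73276 × 0.662723 × 2.65465 = 20.6414 kN.
I_c = (π/8 − 8/(9π))·r⁴ = 0.109757 × 1.3⁴ = 0.313477 m⁴.
Centre of pressure: y_p = y_c + I_c/(y_c·A) = 0.971737 + 0.313477/(0.971737 × 2.65465) = 0.971737 + 0.121521 = 1.09326 m along the plane.

y_p = 1.09 m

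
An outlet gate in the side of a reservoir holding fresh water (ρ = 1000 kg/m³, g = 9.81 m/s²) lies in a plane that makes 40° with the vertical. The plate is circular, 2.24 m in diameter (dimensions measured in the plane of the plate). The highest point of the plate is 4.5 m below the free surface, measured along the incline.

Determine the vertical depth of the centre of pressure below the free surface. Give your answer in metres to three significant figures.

h_p = 4.35 m

γ = ρg = 1000 × 9.81 = 9810 N/m³ = 9.81 kN/m³.
The plate makes 40° with the vertical, i.e. θ = 90° − 40° = 50° to the horizontal. Measuring y along the incline from the free-surface line, vertical depth h = y·sinθ with sinθ = 0.766044.
The centroid is at the centre, 1.12 m below the top of the plate, so y_c = 4.5 + 1.12 = 5.62 m and h_c = 5.62 × 0.766044 = 4.30517 m.
A = π(1.12)² = 3.94081 m².
Resultant F = γ·h_c·A = 9.81 × 4.30517 × 3.94081 = 166.435 kN.
I_c = πr⁴/4 = π × 1.12⁴/4 = 1.23584 m⁴.
Centre of pressure: y_p = y_c + I_c/(y_c·A) = 5.62 + 1.23584/(5.62 × 3.94081) = 5.62 + 0.0558008 = 5.6758 m along the plane.
Vertically, h_p = y_p·sinθ = 5.6758 × 0.766044 = 4.34791 m.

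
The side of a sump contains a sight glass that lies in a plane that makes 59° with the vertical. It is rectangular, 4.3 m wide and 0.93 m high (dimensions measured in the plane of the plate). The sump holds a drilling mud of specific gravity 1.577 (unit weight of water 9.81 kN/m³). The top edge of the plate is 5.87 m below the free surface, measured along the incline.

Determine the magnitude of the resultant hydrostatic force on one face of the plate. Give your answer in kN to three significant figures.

γ = 1.577 × 9.81 = 15.47037 kN/m³.
The plate makes 59° with the vertical, i.e. θ = 90° − 59° = 31° to the horizontal. Measuring y along the incline from the free-surface line, vertical depth h = y·sinθ with sinθ = 0.515038.
The centroid lies 0.93/2 = 0.465 m below the top edge, so y_c = 5.87 + 0.465 = 6.335 m and h_c = 6.335 × 0.515038 = 3.26277 m.
A = 4.3 × 0.93 = 3.999 m².
Resultant F = γ·h_c·A = 15.47037 × 3.26277 × 3.999 = 201.855 kN.

F ≈ 202 kN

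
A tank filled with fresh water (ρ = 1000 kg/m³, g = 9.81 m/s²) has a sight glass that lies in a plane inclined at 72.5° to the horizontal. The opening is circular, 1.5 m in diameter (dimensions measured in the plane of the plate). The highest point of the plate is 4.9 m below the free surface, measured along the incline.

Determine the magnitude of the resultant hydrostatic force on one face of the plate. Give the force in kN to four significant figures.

F ≈ 93.41 kN

γ = ρg = 1000 × 9.81 = 9810 N/m³ = 9.81 kN/m³.
Let θ = 72.5° be the plate's angle to the horizontal; measure y along the incline from where the plane meets the free surface. Vertical depth h = y·sinθ with sinθ = 0.953717.
The centroid is at the centre, 0.75 m below the top of the plate, so y_c = 4.9 + 0.75 = 5.65 m and h_c = 5.65 × 0.953717 = 5.3885 m.
A = π(0.75)² = 1.76715 m².
Resultant F = γ·h_c·A = 9.81 × 5.3885 × 1.76715 = 93.4136 kN.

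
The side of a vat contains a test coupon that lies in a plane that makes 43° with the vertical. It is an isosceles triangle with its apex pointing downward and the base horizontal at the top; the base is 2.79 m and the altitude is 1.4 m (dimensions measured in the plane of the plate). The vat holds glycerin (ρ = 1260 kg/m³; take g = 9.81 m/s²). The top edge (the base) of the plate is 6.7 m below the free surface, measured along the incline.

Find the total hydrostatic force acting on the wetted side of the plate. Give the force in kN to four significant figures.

F ≈ 126.5 kN

γ = ρg = 1260 × 9.81 / 1000 = 12.3606 kN/m³.
The plate makes 43° with the vertical, i.e. θ = 90° − 43° = 47° to the horizontal. Measuring y along the incline from the free-surface line, vertical depth h = y·sinθ with sinθ = 0.731354.
With the apex down, the centroid sits h/3 = 1.4/3 = 0.466667 m below the base (the top edge), so y_c = 6.7 + 0.466667 = 7.16667 m and h_c = 7.16667 × 0.731354 = 5.24137 m.
A = ½ × 2.79 × 1.4 = 1.953 m².
Resultant F = γ·h_c·A = 12.3606 × 5.24137 × 1.953 = 126.528 kN.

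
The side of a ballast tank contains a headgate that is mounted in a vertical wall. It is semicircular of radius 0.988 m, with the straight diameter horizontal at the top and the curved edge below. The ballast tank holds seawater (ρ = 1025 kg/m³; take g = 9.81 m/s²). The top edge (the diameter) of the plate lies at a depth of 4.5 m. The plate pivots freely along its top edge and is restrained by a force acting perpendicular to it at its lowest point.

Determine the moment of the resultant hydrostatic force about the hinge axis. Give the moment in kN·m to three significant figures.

γ = ρg = 1025 × 9.81 / 1000 = 10.05525 kN/m³.
The centroid of a semicircle lies 4r/(3π) = 0.41932 m from the diameter, here below the top edge, so the centroid depth is h_c = 4.5 + 0.41932 = 4.91932 m.
A = πr²/2 = π × 0.988²/2 = 1.53332 m².
Resultant F = γ·h_c·A = 10.05525 × 4.91932 × 1.53332 = 75.8457 kN.
I_c = (π/8 − 8/(9π))·r⁴ = 0.109757 × 0.988⁴ = 0.104583 m⁴.
Centre of pressure: y_p = y_c + I_c/(y_c·A) = 4.91932 + 0.104583/(4.91932 × 1.53332) = 4.91932 + 0.0138651 = 4.93319 m along the plane.
The resultant acts 0.41932 + 0.0138651 = 0.433185 m (along the plate) below the hinge at the top edge, so the moment about the hinge is M = F × 0.433185 = 75.8457 × 0.433185 = 32.8552 kN·m.

M ≈ 32.9 kN·m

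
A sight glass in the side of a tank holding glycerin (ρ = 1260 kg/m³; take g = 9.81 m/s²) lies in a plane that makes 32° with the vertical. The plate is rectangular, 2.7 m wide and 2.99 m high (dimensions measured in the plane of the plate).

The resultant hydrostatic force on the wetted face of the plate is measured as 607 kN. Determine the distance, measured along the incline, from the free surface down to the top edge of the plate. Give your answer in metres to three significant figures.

γ = ρg = 1260 × 9.81 / 1000 = 12.3606 kN/m³.
A = 2.7 × 2.99 = 8.073 m².
From F = γ·h_c·A, the centroid depth is h_c = 607/(12.3606 × 8.073) = 6.08295 m.
The plate makes 32° with the vertical, i.e. θ = 90° − 32° = 58° to the horizontal. Measuring y along the incline from the free-surface line, vertical depth h = y·sinθ with sinθ = 0.848048.
Along the incline, y_c = h_c/sinθ = 6.08295/0.848048 = 7.17288 m.
The centroid lies 2.99/2 = 1.495 m below the top edge, so the top edge sits at y_top = 7.17288 − 1.495 = 5.67788 m along the incline.

y_top ≈ 5.68 m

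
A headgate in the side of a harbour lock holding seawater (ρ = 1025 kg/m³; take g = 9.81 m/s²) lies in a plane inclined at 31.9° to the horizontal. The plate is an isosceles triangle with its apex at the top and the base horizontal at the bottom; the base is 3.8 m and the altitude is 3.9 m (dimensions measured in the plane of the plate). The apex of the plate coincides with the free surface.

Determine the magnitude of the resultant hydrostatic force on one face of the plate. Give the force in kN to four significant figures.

F ≈ 102.4 kN

γ = ρg = 1025 × 9.81 / 1000 = 10.05525 kN/m³.
Let θ = 31.9° be the plate's angle to the horizontal; measure y along the incline from where the plane meets the free surface. Vertical depth h = y·sinθ with sinθ = 0.528438.
With the apex up, the centroid sits 2h/3 = 2 × 3.9/3 = 2.6 m below the apex, so y_c = 2.6 m and h_c = 2.6 × 0.528438 = 1.37394 m.
A = ½ × 3.8 × 3.9 = 7.41 m².
Resultant F = γ·h_c·A = 10.05525 × 1.37394 × 7.41 = 102.371 kN.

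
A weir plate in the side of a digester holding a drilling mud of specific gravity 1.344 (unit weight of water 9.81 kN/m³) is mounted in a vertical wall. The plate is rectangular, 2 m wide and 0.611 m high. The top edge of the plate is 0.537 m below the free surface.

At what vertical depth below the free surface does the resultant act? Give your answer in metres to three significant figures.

γ = 1.344 × 9.81 = 13.18464 kN/m³.
The centroid lies 0.611/2 = 0.3055 m below the top edge, so the centroid depth is h_c = 0.537 + 0.3055 = 0.8425 m.
A = 2 × 0.611 = 1.222 m².
Resultant F = γ·h_c·A = 13.18464 × 0.8425 × 1.222 = 13.574 kN.
I_c = b·h³/12 = 2 × 0.611³/12 = 0.0380165 m⁴.
Centre of pressure: y_p = y_c + I_c/(y_c·A) = 0.8425 + 0.0380165/(0.8425 × 1.222) = 0.8425 + 0.0369259 = 0.879426 m along the plane.

h_p = 0.879 m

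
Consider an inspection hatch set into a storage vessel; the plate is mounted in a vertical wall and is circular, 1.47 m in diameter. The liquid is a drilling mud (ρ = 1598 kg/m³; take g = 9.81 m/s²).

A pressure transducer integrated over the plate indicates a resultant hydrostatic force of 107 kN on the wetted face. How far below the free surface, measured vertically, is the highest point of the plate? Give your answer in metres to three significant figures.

d_top ≈ 3.29 m

γ = ρg = 1598 × 9.81 / 1000 = 15.67638 kN/m³.
A = π(0.735)² = 1.69717 m².
From F = γ·h_c·A, the centroid depth is h_c = 107/(15.67638 × 1.69717) = 4.02173 m.
The centroid is at the centre, 0.735 m below the top of the plate, so the highest point sits at h_top = 4.02173 − 0.735 = 3.28673 m below the surface.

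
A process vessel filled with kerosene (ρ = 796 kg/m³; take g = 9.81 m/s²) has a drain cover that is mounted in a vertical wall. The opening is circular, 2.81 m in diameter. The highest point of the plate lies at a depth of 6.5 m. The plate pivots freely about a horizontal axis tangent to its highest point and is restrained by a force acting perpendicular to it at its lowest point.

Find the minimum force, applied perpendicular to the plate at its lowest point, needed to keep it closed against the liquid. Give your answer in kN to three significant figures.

γ = ρg = 796 × 9.81 / 1000 = 7.80876 kN/m³.
The centroid is at the centre, 1.405 m below the top of the plate, so the centroid depth is h_c = 6.5 + 1.405 = 7.905 m.
A = π(1.405)² = 6.20158 m².
Resultant F = γ·h_c·A = 7.80876 × 7.905 × 6.20158 = 382.813 kN.
I_c = πr⁴/4 = π × 1.405⁴/4 = 3.06052 m⁴.
Centre of pressure: y_p = y_c + I_c/(y_c·A) = 7.905 + 3.06052/(7.905 × 6.20158) = 7.905 + 0.0624297 = 7.96743 m along the plane.
The resultant acts 1.405 + 0.0624297 = 1.46743 m (along the plate) below the hinge at the top edge, so the moment about the hinge is M = F × 1.46743 = 382.813 × 1.46743 = 561.751 kN·m.
A normal force at the bottom, 2.81 m from the hinge, must supply this moment: P = 561.751/2.81 = 199.911 kN.

P ≈ 200 kN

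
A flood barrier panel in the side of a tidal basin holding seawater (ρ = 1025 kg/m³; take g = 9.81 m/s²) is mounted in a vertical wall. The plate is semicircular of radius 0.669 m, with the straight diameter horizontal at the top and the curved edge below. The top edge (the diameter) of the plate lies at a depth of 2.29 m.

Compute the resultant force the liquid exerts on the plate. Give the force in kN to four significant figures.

γ = ρg = 1025 × 9.81 / 1000 = 10.05525 kN/m³.
The centroid of a semicircle lies 4r/(3π) = 0.283932 m from the diameter, here below the top edge, so the centroid depth is h_c = 2.29 + 0.283932 = 2.57393 m.
A = πr²/2 = π × 0.669²/2 = 0.703027 m².
Resultant F = γ·h_c·A = 10.05525 × 2.57393 × 0.703027 = 18.1954 kN.

F ≈ 18.20 kN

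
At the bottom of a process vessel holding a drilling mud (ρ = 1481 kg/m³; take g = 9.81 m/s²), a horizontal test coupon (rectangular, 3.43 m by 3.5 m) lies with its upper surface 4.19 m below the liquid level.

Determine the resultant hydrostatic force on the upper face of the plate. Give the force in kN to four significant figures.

γ = ρg = 1481 × 9.81 / 1000 = 14.52861 kN/m³.
The plate is horizontal, so pressure is uniform at p = γ·h = 14.52861 × 4.19 = 60.8749 kN/m².
A = 3.43 × 3.5 = 12.005 m².
F = p·A = 60.8749 × 12.005 = 730.803 kN.

F ≈ 730.8 kN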